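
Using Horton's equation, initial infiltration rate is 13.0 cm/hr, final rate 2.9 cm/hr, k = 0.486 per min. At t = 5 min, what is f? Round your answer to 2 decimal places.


Step 1: f = fc + (f0 - fc) * exp(-k * t)
Step 2: exp(-0.486 * 5) = 0.088037
Step 3: f = 2.9 + (13.0 - 2.9) * 0.088037
Step 4: f = 2.9 + 10.1 * 0.088037
Step 5: f = 3.79 cm/hr

3.79


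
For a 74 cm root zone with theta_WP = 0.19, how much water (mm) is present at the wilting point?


Step 1: Water (mm) = theta_WP * depth * 10
Step 2: Water = 0.19 * 74 * 10
Step 3: Water = 140.6 mm

140.6


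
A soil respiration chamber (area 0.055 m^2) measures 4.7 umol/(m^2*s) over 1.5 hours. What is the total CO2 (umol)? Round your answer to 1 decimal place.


Step 1: Convert time to seconds: 1.5 hr * 3600 = 5400.0 s
Step 2: Total = flux * area * time_s
Step 3: Total = 4.7 * 0.055 * 5400.0
Step 4: Total = 1395.9 umol

1395.9


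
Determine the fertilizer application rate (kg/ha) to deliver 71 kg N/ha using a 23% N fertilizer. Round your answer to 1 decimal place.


Step 1: Fertilizer rate = target N / (N content / 100)
Step 2: Rate = 71 / (23 / 100)
Step 3: Rate = 71 / 0.23
Step 4: Rate = 308.7 kg/ha

308.7


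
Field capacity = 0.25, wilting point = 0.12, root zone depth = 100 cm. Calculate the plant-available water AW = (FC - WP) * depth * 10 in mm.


Step 1: Available water = (FC - WP) * depth * 10
Step 2: AW = (0.25 - 0.12) * 100 * 10
Step 3: AW = 0.13 * 100 * 10
Step 4: AW = 130.0 mm

130.0


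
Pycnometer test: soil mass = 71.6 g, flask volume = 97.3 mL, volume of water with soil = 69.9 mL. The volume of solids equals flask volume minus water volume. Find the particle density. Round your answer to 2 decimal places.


Step 1: Volume of solids = flask volume - water volume with soil
Step 2: V_solids = 97.3 - 69.9 = 27.4 mL
Step 3: Particle density = mass / V_solids = 71.6 / 27.4 = 2.61 g/cm^3

2.61


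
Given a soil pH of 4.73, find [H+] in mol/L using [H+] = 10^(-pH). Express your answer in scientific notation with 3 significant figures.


Step 1: [H+] = 10^(-pH)
Step 2: [H+] = 10^(-4.73)
Step 3: [H+] = 1.86e-05 mol/L

1.86e-05


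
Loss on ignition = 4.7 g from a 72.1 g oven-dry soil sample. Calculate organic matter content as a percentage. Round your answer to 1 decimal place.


Step 1: OM% = 100 * LOI / sample mass
Step 2: OM = 100 * 4.7 / 72.1
Step 3: OM = 6.5%

6.5


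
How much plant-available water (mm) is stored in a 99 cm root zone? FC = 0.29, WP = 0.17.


Step 1: Available water = (FC - WP) * depth * 10
Step 2: AW = (0.29 - 0.17) * 99 * 10
Step 3: AW = 0.12 * 99 * 10
Step 4: AW = 118.8 mm

118.8


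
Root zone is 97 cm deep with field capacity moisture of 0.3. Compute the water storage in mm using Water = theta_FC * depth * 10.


Step 1: Water (mm) = theta_FC * depth (cm) * 10
Step 2: Water = 0.3 * 97 * 10
Step 3: Water = 291.0 mm

291.0


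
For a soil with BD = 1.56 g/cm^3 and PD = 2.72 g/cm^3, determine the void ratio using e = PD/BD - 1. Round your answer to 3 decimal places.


Step 1: e = PD / BD - 1
Step 2: e = 2.72 / 1.56 - 1
Step 3: e = 1.74359 - 1
Step 4: e = 0.744

0.744


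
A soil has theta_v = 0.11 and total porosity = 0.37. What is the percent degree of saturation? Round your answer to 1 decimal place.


Step 1: S = 100 * theta_v / n
Step 2: S = 100 * 0.11 / 0.37
Step 3: S = 29.7%

29.7


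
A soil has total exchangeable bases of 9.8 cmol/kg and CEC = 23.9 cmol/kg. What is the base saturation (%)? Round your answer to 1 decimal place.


Step 1: BS = 100 * (sum of bases) / CEC
Step 2: BS = 100 * 9.8 / 23.9
Step 3: BS = 41.0%

41.0


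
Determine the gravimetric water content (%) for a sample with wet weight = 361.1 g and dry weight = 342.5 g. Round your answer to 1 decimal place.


Step 1: Water mass = wet - dry = 361.1 - 342.5 = 18.6 g
Step 2: w = 100 * water mass / dry mass
Step 3: w = 100 * 18.6 / 342.5 = 5.4%

5.4


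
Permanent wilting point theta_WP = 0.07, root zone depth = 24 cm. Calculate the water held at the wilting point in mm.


Step 1: Water (mm) = theta_WP * depth * 10
Step 2: Water = 0.07 * 24 * 10
Step 3: Water = 16.8 mm

16.8


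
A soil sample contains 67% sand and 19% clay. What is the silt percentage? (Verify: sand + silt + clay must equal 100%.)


Step 1: sand + silt + clay = 100%
Step 2: silt = 100 - sand - clay
Step 3: silt = 100 - 67 - 19
Step 4: silt = 14%

14


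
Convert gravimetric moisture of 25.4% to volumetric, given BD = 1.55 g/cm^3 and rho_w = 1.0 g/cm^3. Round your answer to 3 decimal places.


Step 1: theta = (w / 100) * BD / rho_w
Step 2: theta = (25.4 / 100) * 1.55 / 1.0
Step 3: theta = 0.254 * 1.55
Step 4: theta = 0.394

0.394


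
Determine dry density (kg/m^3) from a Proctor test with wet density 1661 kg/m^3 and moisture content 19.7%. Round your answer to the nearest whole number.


Step 1: Dry density = wet density / (1 + w/100)
Step 2: Dry density = 1661 / (1 + 19.7/100)
Step 3: Dry density = 1661 / 1.197
Step 4: Dry density = 1388 kg/m^3

1388


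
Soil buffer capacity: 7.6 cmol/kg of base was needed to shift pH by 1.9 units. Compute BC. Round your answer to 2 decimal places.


Step 1: BC = change in base / change in pH
Step 2: BC = 7.6 / 1.9
Step 3: BC = 4.0 cmol/(kg*pH unit)

4.0


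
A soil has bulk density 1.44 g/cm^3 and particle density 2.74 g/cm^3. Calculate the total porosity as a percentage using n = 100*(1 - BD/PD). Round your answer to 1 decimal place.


Step 1: Formula: n = 100 * (1 - BD / PD)
Step 2: n = 100 * (1 - 1.44 / 2.74)
Step 3: n = 100 * (1 - 0.52555)
Step 4: n = 47.4%

47.4


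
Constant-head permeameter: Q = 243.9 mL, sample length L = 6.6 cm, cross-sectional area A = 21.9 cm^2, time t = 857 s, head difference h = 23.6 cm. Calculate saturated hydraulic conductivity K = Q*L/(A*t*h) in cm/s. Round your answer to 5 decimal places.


Step 1: K = Q * L / (A * t * h)
Step 2: Numerator = 243.9 * 6.6 = 1609.74
Step 3: Denominator = 21.9 * 857 * 23.6 = 442931.88
Step 4: K = 1609.74 / 442931.88 = 0.00363 cm/s

0.00363


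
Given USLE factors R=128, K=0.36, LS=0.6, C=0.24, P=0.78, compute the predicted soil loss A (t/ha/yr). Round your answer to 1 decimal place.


Step 1: A = R * K * LS * C * P
Step 2: R * K = 128 * 0.36 = 46.08
Step 3: (R*K) * LS = 46.08 * 0.6 = 27.648
Step 4: * C * P = 27.648 * 0.24 * 0.78 = 5.2
Step 5: A = 5.2 t/(ha*yr)

5.2


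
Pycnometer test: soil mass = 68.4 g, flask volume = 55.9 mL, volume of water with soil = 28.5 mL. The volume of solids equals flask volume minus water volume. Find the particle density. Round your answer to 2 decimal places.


Step 1: Volume of solids = flask volume - water volume with soil
Step 2: V_solids = 55.9 - 28.5 = 27.4 mL
Step 3: Particle density = mass / V_solids = 68.4 / 27.4 = 2.5 g/cm^3

2.5


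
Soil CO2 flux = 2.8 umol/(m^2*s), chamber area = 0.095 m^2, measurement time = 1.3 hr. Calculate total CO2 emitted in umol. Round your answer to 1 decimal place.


Step 1: Convert time to seconds: 1.3 hr * 3600 = 4680.0 s
Step 2: Total = flux * area * time_s
Step 3: Total = 2.8 * 0.095 * 4680.0
Step 4: Total = 1244.9 umol

1244.9


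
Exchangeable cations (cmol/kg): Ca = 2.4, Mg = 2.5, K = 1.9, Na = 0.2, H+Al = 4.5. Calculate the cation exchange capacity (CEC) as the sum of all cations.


Step 1: CEC = Ca + Mg + K + Na + (H+Al)
Step 2: CEC = 2.4 + 2.5 + 1.9 + 0.2 + 4.5
Step 3: CEC = 11.5 cmol/kg

11.5


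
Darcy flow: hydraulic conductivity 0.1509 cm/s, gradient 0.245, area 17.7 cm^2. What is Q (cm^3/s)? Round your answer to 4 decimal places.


Step 1: Apply Darcy's law: Q = K * i * A
Step 2: Q = 0.1509 * 0.245 * 17.7
Step 3: Q = 0.6544 cm^3/s

0.6544


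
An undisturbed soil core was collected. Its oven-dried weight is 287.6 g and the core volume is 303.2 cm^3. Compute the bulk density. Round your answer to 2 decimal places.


Step 1: Identify the formula: BD = dry mass / volume
Step 2: Substitute values: BD = 287.6 / 303.2
Step 3: BD = 0.95 g/cm^3

0.95


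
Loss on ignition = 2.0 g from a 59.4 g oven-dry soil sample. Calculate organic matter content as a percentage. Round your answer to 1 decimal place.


Step 1: OM% = 100 * LOI / sample mass
Step 2: OM = 100 * 2.0 / 59.4
Step 3: OM = 3.4%

3.4


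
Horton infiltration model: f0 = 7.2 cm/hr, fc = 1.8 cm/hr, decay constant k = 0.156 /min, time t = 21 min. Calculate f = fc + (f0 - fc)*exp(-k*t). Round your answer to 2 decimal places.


Step 1: f = fc + (f0 - fc) * exp(-k * t)
Step 2: exp(-0.156 * 21) = 0.037779
Step 3: f = 1.8 + (7.2 - 1.8) * 0.037779
Step 4: f = 1.8 + 5.4 * 0.037779
Step 5: f = 2.0 cm/hr

2.0


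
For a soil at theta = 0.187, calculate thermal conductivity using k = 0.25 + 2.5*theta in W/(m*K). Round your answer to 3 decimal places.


Step 1: k = 0.25 + 2.5 * theta
Step 2: k = 0.25 + 2.5 * 0.187
Step 3: k = 0.25 + 0.468
Step 4: k = 0.718 W/(m*K)

0.718


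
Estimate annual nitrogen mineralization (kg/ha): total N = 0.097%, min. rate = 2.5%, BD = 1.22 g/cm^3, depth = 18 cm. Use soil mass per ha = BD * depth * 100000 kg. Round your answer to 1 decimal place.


Step 1: Soil mass per ha = BD * depth * 100000 = 1.22 * 18 * 100000 = 2196000 kg
Step 2: Total N pool = soil mass * N%/100 = 2196000 * 0.097/100 = 2130.12 kg/ha
Step 3: N mineralized = N pool * rate%/100 = 2130.12 * 2.5/100 = 53.3 kg/ha/yr

53.3


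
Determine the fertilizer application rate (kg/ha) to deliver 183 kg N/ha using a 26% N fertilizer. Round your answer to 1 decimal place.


Step 1: Fertilizer rate = target N / (N content / 100)
Step 2: Rate = 183 / (26 / 100)
Step 3: Rate = 183 / 0.26
Step 4: Rate = 703.8 kg/ha

703.8


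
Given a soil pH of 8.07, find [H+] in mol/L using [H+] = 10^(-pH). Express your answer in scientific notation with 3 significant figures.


Step 1: [H+] = 10^(-pH)
Step 2: [H+] = 10^(-8.07)
Step 3: [H+] = 8.51e-09 mol/L

8.51e-09


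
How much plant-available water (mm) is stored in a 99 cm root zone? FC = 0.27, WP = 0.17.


Step 1: Available water = (FC - WP) * depth * 10
Step 2: AW = (0.27 - 0.17) * 99 * 10
Step 3: AW = 0.1 * 99 * 10
Step 4: AW = 99.0 mm

99.0


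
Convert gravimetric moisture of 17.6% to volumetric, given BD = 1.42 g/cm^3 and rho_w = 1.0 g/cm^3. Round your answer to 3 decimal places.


Step 1: theta = (w / 100) * BD / rho_w
Step 2: theta = (17.6 / 100) * 1.42 / 1.0
Step 3: theta = 0.176 * 1.42
Step 4: theta = 0.25

0.25


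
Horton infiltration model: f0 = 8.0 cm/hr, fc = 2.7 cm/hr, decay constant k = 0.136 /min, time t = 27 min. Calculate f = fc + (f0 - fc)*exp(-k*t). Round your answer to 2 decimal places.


Step 1: f = fc + (f0 - fc) * exp(-k * t)
Step 2: exp(-0.136 * 27) = 0.025426
Step 3: f = 2.7 + (8.0 - 2.7) * 0.025426
Step 4: f = 2.7 + 5.3 * 0.025426
Step 5: f = 2.83 cm/hr

2.83


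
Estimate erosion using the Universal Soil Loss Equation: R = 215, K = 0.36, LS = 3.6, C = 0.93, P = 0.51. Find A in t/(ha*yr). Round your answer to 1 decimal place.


Step 1: A = R * K * LS * C * P
Step 2: R * K = 215 * 0.36 = 77.4
Step 3: (R*K) * LS = 77.4 * 3.6 = 278.64
Step 4: * C * P = 278.64 * 0.93 * 0.51 = 132.2
Step 5: A = 132.2 t/(ha*yr)

132.2


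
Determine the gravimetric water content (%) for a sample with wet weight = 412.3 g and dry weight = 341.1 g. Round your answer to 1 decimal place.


Step 1: Water mass = wet - dry = 412.3 - 341.1 = 71.2 g
Step 2: w = 100 * water mass / dry mass
Step 3: w = 100 * 71.2 / 341.1 = 20.9%

20.9


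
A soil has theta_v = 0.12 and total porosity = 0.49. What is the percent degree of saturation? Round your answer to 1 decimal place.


Step 1: S = 100 * theta_v / n
Step 2: S = 100 * 0.12 / 0.49
Step 3: S = 24.5%

24.5


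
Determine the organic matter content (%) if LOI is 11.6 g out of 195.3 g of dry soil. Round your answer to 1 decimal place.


Step 1: OM% = 100 * LOI / sample mass
Step 2: OM = 100 * 11.6 / 195.3
Step 3: OM = 5.9%

5.9


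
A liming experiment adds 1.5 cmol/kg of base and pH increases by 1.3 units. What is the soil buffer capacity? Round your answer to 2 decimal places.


Step 1: BC = change in base / change in pH
Step 2: BC = 1.5 / 1.3
Step 3: BC = 1.15 cmol/(kg*pH unit)

1.15


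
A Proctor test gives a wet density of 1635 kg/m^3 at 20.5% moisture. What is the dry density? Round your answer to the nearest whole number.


Step 1: Dry density = wet density / (1 + w/100)
Step 2: Dry density = 1635 / (1 + 20.5/100)
Step 3: Dry density = 1635 / 1.205
Step 4: Dry density = 1357 kg/m^3

1357


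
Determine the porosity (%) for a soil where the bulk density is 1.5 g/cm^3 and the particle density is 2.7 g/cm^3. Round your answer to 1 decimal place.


Step 1: Formula: n = 100 * (1 - BD / PD)
Step 2: n = 100 * (1 - 1.5 / 2.7)
Step 3: n = 100 * (1 - 0.55556)
Step 4: n = 44.4%

44.4


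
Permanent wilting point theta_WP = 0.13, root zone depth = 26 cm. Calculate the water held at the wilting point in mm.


Step 1: Water (mm) = theta_WP * depth * 10
Step 2: Water = 0.13 * 26 * 10
Step 3: Water = 33.8 mm

33.8


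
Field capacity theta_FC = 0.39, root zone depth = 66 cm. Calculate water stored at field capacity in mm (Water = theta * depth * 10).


Step 1: Water (mm) = theta_FC * depth (cm) * 10
Step 2: Water = 0.39 * 66 * 10
Step 3: Water = 257.4 mm

257.4


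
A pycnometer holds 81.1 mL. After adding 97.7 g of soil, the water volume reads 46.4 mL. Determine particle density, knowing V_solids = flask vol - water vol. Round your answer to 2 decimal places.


Step 1: Volume of solids = flask volume - water volume with soil
Step 2: V_solids = 81.1 - 46.4 = 34.7 mL
Step 3: Particle density = mass / V_solids = 97.7 / 34.7 = 2.82 g/cm^3

2.82


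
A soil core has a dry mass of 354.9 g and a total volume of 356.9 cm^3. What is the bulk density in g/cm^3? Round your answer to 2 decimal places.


Step 1: Identify the formula: BD = dry mass / volume
Step 2: Substitute values: BD = 354.9 / 356.9
Step 3: BD = 0.99 g/cm^3

0.99


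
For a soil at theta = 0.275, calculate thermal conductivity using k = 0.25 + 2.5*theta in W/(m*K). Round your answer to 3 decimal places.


Step 1: k = 0.25 + 2.5 * theta
Step 2: k = 0.25 + 2.5 * 0.275
Step 3: k = 0.25 + 0.688
Step 4: k = 0.938 W/(m*K)

0.938


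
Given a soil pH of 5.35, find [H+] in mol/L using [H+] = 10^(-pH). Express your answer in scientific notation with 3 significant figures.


Step 1: [H+] = 10^(-pH)
Step 2: [H+] = 10^(-5.35)
Step 3: [H+] = 4.47e-06 mol/L

4.47e-06


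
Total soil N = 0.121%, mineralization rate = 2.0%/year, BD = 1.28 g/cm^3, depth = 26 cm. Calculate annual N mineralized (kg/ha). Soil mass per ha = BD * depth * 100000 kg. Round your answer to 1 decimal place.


Step 1: Soil mass per ha = BD * depth * 100000 = 1.28 * 26 * 100000 = 3328000 kg
Step 2: Total N pool = soil mass * N%/100 = 3328000 * 0.121/100 = 4026.88 kg/ha
Step 3: N mineralized = N pool * rate%/100 = 4026.88 * 2.0/100 = 80.5 kg/ha/yr

80.5


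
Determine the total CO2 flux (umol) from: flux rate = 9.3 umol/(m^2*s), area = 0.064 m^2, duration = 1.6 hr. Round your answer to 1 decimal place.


Step 1: Convert time to seconds: 1.6 hr * 3600 = 5760.0 s
Step 2: Total = flux * area * time_s
Step 3: Total = 9.3 * 0.064 * 5760.0
Step 4: Total = 3428.4 umol

3428.4


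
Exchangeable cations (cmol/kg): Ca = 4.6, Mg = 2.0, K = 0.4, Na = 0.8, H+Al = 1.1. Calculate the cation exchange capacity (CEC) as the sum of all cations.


Step 1: CEC = Ca + Mg + K + Na + (H+Al)
Step 2: CEC = 4.6 + 2.0 + 0.4 + 0.8 + 1.1
Step 3: CEC = 8.9 cmol/kg

8.9


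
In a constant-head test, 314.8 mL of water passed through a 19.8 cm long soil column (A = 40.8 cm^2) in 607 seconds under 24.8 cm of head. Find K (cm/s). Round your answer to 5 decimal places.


Step 1: K = Q * L / (A * t * h)
Step 2: Numerator = 314.8 * 19.8 = 6233.04
Step 3: Denominator = 40.8 * 607 * 24.8 = 614186.88
Step 4: K = 6233.04 / 614186.88 = 0.01015 cm/s

0.01015


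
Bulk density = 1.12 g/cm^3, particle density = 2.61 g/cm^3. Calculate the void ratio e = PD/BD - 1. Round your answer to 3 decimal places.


Step 1: e = PD / BD - 1
Step 2: e = 2.61 / 1.12 - 1
Step 3: e = 2.33036 - 1
Step 4: e = 1.33

1.33


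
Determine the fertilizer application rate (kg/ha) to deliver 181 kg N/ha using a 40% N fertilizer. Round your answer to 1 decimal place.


Step 1: Fertilizer rate = target N / (N content / 100)
Step 2: Rate = 181 / (40 / 100)
Step 3: Rate = 181 / 0.4
Step 4: Rate = 452.5 kg/ha

452.5


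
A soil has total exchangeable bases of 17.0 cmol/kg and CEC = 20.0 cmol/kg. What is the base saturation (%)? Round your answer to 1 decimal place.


Step 1: BS = 100 * (sum of bases) / CEC
Step 2: BS = 100 * 17.0 / 20.0
Step 3: BS = 85.0%

85.0


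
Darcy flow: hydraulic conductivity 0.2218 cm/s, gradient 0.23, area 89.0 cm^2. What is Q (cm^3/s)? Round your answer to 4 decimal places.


Step 1: Apply Darcy's law: Q = K * i * A
Step 2: Q = 0.2218 * 0.23 * 89.0
Step 3: Q = 4.5402 cm^3/s

4.5402


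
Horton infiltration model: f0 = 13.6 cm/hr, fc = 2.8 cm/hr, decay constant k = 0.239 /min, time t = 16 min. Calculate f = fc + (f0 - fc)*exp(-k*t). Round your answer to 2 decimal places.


Step 1: f = fc + (f0 - fc) * exp(-k * t)
Step 2: exp(-0.239 * 16) = 0.02184
Step 3: f = 2.8 + (13.6 - 2.8) * 0.02184
Step 4: f = 2.8 + 10.8 * 0.02184
Step 5: f = 3.04 cm/hr

3.04


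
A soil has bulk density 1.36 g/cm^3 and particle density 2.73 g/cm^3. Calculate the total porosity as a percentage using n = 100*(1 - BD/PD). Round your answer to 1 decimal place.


Step 1: Formula: n = 100 * (1 - BD / PD)
Step 2: n = 100 * (1 - 1.36 / 2.73)
Step 3: n = 100 * (1 - 0.49817)
Step 4: n = 50.2%

50.2


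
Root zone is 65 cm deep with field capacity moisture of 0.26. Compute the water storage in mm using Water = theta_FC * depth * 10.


Step 1: Water (mm) = theta_FC * depth (cm) * 10
Step 2: Water = 0.26 * 65 * 10
Step 3: Water = 169.0 mm

169.0


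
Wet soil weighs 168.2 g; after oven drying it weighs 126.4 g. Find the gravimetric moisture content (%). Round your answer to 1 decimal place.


Step 1: Water mass = wet - dry = 168.2 - 126.4 = 41.8 g
Step 2: w = 100 * water mass / dry mass
Step 3: w = 100 * 41.8 / 126.4 = 33.1%

33.1


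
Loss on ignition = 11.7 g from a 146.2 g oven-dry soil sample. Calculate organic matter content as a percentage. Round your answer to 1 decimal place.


Step 1: OM% = 100 * LOI / sample mass
Step 2: OM = 100 * 11.7 / 146.2
Step 3: OM = 8.0%

8.0


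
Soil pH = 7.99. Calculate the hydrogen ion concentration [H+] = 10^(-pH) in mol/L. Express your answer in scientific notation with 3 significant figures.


Step 1: [H+] = 10^(-pH)
Step 2: [H+] = 10^(-7.99)
Step 3: [H+] = 1.02e-08 mol/L

1.02e-08


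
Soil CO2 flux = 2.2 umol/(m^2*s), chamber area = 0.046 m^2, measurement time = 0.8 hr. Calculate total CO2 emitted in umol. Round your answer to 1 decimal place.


Step 1: Convert time to seconds: 0.8 hr * 3600 = 2880.0 s
Step 2: Total = flux * area * time_s
Step 3: Total = 2.2 * 0.046 * 2880.0
Step 4: Total = 291.5 umol

291.5


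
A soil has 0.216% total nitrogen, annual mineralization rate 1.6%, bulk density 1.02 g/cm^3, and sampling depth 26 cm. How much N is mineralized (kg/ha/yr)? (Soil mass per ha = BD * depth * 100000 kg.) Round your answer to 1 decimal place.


Step 1: Soil mass per ha = BD * depth * 100000 = 1.02 * 26 * 100000 = 2652000 kg
Step 2: Total N pool = soil mass * N%/100 = 2652000 * 0.216/100 = 5728.32 kg/ha
Step 3: N mineralized = N pool * rate%/100 = 5728.32 * 1.6/100 = 91.7 kg/ha/yr

91.7


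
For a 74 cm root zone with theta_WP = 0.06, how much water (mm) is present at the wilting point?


Step 1: Water (mm) = theta_WP * depth * 10
Step 2: Water = 0.06 * 74 * 10
Step 3: Water = 44.4 mm

44.4


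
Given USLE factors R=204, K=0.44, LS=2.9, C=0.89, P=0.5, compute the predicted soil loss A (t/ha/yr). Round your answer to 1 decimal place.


Step 1: A = R * K * LS * C * P
Step 2: R * K = 204 * 0.44 = 89.76
Step 3: (R*K) * LS = 89.76 * 2.9 = 260.304
Step 4: * C * P = 260.304 * 0.89 * 0.5 = 115.8
Step 5: A = 115.8 t/(ha*yr)

115.8


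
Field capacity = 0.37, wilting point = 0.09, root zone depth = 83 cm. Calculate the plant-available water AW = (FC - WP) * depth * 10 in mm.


Step 1: Available water = (FC - WP) * depth * 10
Step 2: AW = (0.37 - 0.09) * 83 * 10
Step 3: AW = 0.28 * 83 * 10
Step 4: AW = 232.4 mm

232.4


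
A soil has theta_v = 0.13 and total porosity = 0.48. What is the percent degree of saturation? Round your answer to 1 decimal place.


Step 1: S = 100 * theta_v / n
Step 2: S = 100 * 0.13 / 0.48
Step 3: S = 27.1%

27.1


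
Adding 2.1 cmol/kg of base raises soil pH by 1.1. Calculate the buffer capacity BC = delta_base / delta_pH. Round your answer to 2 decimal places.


Step 1: BC = change in base / change in pH
Step 2: BC = 2.1 / 1.1
Step 3: BC = 1.91 cmol/(kg*pH unit)

1.91


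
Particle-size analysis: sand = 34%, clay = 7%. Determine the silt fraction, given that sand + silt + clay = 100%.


Step 1: sand + silt + clay = 100%
Step 2: silt = 100 - sand - clay
Step 3: silt = 100 - 34 - 7
Step 4: silt = 59%

59


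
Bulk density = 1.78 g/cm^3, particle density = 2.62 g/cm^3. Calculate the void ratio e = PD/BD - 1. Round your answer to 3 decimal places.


Step 1: e = PD / BD - 1
Step 2: e = 2.62 / 1.78 - 1
Step 3: e = 1.47191 - 1
Step 4: e = 0.472

0.472


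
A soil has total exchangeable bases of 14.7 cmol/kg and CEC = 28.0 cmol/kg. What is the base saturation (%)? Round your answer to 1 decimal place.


Step 1: BS = 100 * (sum of bases) / CEC
Step 2: BS = 100 * 14.7 / 28.0
Step 3: BS = 52.5%

52.5


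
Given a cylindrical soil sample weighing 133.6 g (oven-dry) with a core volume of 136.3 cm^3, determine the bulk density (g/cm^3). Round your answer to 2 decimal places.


Step 1: Identify the formula: BD = dry mass / volume
Step 2: Substitute values: BD = 133.6 / 136.3
Step 3: BD = 0.98 g/cm^3

0.98


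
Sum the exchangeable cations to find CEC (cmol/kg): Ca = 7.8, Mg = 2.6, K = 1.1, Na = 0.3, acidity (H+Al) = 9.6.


Step 1: CEC = Ca + Mg + K + Na + (H+Al)
Step 2: CEC = 7.8 + 2.6 + 1.1 + 0.3 + 9.6
Step 3: CEC = 21.4 cmol/kg

21.4


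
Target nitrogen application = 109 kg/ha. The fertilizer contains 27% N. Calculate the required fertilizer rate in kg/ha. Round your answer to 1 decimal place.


Step 1: Fertilizer rate = target N / (N content / 100)
Step 2: Rate = 109 / (27 / 100)
Step 3: Rate = 109 / 0.27
Step 4: Rate = 403.7 kg/ha

403.7


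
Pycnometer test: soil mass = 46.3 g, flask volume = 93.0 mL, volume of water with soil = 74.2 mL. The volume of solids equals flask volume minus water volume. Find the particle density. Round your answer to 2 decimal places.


Step 1: Volume of solids = flask volume - water volume with soil
Step 2: V_solids = 93.0 - 74.2 = 18.8 mL
Step 3: Particle density = mass / V_solids = 46.3 / 18.8 = 2.46 g/cm^3

2.46


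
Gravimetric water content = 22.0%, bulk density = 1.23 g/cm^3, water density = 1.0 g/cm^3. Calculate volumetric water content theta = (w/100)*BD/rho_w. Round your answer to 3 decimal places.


Step 1: theta = (w / 100) * BD / rho_w
Step 2: theta = (22.0 / 100) * 1.23 / 1.0
Step 3: theta = 0.22 * 1.23
Step 4: theta = 0.271

0.271


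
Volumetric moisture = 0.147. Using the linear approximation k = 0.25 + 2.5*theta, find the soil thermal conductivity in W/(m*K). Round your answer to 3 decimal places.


Step 1: k = 0.25 + 2.5 * theta
Step 2: k = 0.25 + 2.5 * 0.147
Step 3: k = 0.25 + 0.368
Step 4: k = 0.618 W/(m*K)

0.618


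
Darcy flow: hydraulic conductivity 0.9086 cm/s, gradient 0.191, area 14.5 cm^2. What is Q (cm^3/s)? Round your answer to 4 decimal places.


Step 1: Apply Darcy's law: Q = K * i * A
Step 2: Q = 0.9086 * 0.191 * 14.5
Step 3: Q = 2.5164 cm^3/s

2.5164


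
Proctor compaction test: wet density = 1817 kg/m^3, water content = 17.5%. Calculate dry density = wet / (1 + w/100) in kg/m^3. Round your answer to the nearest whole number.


Step 1: Dry density = wet density / (1 + w/100)
Step 2: Dry density = 1817 / (1 + 17.5/100)
Step 3: Dry density = 1817 / 1.175
Step 4: Dry density = 1546 kg/m^3

1546


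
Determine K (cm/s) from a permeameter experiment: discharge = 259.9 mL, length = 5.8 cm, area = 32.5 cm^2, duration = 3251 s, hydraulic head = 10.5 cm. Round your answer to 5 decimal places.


Step 1: K = Q * L / (A * t * h)
Step 2: Numerator = 259.9 * 5.8 = 1507.42
Step 3: Denominator = 32.5 * 3251 * 10.5 = 1109403.75
Step 4: K = 1507.42 / 1109403.75 = 0.00136 cm/s

0.00136


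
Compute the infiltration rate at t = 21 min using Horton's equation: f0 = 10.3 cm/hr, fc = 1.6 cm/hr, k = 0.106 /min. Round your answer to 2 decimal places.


Step 1: f = fc + (f0 - fc) * exp(-k * t)
Step 2: exp(-0.106 * 21) = 0.107959
Step 3: f = 1.6 + (10.3 - 1.6) * 0.107959
Step 4: f = 1.6 + 8.7 * 0.107959
Step 5: f = 2.54 cm/hr

2.54


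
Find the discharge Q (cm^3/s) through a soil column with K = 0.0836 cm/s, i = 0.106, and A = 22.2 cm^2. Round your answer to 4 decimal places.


Step 1: Apply Darcy's law: Q = K * i * A
Step 2: Q = 0.0836 * 0.106 * 22.2
Step 3: Q = 0.1967 cm^3/s

0.1967


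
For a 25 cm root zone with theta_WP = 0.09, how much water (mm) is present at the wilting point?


Step 1: Water (mm) = theta_WP * depth * 10
Step 2: Water = 0.09 * 25 * 10
Step 3: Water = 22.5 mm

22.5


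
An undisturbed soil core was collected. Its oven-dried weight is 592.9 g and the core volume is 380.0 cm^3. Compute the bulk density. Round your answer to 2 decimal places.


Step 1: Identify the formula: BD = dry mass / volume
Step 2: Substitute values: BD = 592.9 / 380.0
Step 3: BD = 1.56 g/cm^3

1.56


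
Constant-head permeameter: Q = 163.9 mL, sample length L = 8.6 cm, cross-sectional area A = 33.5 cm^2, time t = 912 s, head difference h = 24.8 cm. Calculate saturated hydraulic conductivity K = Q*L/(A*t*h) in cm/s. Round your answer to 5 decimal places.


Step 1: K = Q * L / (A * t * h)
Step 2: Numerator = 163.9 * 8.6 = 1409.54
Step 3: Denominator = 33.5 * 912 * 24.8 = 757689.6
Step 4: K = 1409.54 / 757689.6 = 0.00186 cm/s

0.00186


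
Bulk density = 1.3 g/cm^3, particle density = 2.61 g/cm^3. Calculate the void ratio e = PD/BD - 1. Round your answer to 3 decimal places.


Step 1: e = PD / BD - 1
Step 2: e = 2.61 / 1.3 - 1
Step 3: e = 2.00769 - 1
Step 4: e = 1.008

1.008


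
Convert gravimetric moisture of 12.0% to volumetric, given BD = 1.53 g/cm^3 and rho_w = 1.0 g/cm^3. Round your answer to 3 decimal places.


Step 1: theta = (w / 100) * BD / rho_w
Step 2: theta = (12.0 / 100) * 1.53 / 1.0
Step 3: theta = 0.12 * 1.53
Step 4: theta = 0.184

0.184


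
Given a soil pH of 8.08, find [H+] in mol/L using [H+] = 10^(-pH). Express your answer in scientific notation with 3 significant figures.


Step 1: [H+] = 10^(-pH)
Step 2: [H+] = 10^(-8.08)
Step 3: [H+] = 8.32e-09 mol/L

8.32e-09


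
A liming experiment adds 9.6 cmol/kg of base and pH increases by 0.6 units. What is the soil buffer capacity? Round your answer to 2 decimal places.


Step 1: BC = change in base / change in pH
Step 2: BC = 9.6 / 0.6
Step 3: BC = 16.0 cmol/(kg*pH unit)

16.0


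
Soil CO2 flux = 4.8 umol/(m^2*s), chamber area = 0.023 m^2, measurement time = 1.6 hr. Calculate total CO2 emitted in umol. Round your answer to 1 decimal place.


Step 1: Convert time to seconds: 1.6 hr * 3600 = 5760.0 s
Step 2: Total = flux * area * time_s
Step 3: Total = 4.8 * 0.023 * 5760.0
Step 4: Total = 635.9 umol

635.9


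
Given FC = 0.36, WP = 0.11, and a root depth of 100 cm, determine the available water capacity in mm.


Step 1: Available water = (FC - WP) * depth * 10
Step 2: AW = (0.36 - 0.11) * 100 * 10
Step 3: AW = 0.25 * 100 * 10
Step 4: AW = 250.0 mm

250.0


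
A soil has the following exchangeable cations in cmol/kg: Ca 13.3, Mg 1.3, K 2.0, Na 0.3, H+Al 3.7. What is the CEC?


Step 1: CEC = Ca + Mg + K + Na + (H+Al)
Step 2: CEC = 13.3 + 1.3 + 2.0 + 0.3 + 3.7
Step 3: CEC = 20.6 cmol/kg

20.6


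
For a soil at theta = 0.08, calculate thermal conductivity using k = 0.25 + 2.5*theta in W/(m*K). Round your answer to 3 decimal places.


Step 1: k = 0.25 + 2.5 * theta
Step 2: k = 0.25 + 2.5 * 0.08
Step 3: k = 0.25 + 0.2
Step 4: k = 0.45 W/(m*K)

0.45


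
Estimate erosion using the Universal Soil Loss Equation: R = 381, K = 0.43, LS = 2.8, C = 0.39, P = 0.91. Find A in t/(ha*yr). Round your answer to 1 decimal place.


Step 1: A = R * K * LS * C * P
Step 2: R * K = 381 * 0.43 = 163.83
Step 3: (R*K) * LS = 163.83 * 2.8 = 458.724
Step 4: * C * P = 458.724 * 0.39 * 0.91 = 162.8
Step 5: A = 162.8 t/(ha*yr)

162.8


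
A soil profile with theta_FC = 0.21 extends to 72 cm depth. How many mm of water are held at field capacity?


Step 1: Water (mm) = theta_FC * depth (cm) * 10
Step 2: Water = 0.21 * 72 * 10
Step 3: Water = 151.2 mm

151.2


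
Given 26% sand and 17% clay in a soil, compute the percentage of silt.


Step 1: sand + silt + clay = 100%
Step 2: silt = 100 - sand - clay
Step 3: silt = 100 - 26 - 17
Step 4: silt = 57%

57


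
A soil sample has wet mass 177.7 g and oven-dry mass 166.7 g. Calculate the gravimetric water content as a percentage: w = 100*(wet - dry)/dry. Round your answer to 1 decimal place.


Step 1: Water mass = wet - dry = 177.7 - 166.7 = 11.0 g
Step 2: w = 100 * water mass / dry mass
Step 3: w = 100 * 11.0 / 166.7 = 6.6%

6.6


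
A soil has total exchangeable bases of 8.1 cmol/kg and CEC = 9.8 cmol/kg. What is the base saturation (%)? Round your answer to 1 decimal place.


Step 1: BS = 100 * (sum of bases) / CEC
Step 2: BS = 100 * 8.1 / 9.8
Step 3: BS = 82.7%

82.7


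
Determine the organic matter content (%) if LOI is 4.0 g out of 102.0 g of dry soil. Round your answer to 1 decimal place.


Step 1: OM% = 100 * LOI / sample mass
Step 2: OM = 100 * 4.0 / 102.0
Step 3: OM = 3.9%

3.9


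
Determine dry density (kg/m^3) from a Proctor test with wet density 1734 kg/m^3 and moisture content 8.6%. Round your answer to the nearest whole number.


Step 1: Dry density = wet density / (1 + w/100)
Step 2: Dry density = 1734 / (1 + 8.6/100)
Step 3: Dry density = 1734 / 1.086
Step 4: Dry density = 1597 kg/m^3

1597


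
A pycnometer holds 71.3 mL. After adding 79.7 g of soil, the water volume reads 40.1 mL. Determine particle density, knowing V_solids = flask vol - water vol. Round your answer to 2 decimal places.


Step 1: Volume of solids = flask volume - water volume with soil
Step 2: V_solids = 71.3 - 40.1 = 31.2 mL
Step 3: Particle density = mass / V_solids = 79.7 / 31.2 = 2.55 g/cm^3

2.55


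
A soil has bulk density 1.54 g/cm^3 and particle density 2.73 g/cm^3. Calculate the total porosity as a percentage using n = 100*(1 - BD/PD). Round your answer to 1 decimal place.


Step 1: Formula: n = 100 * (1 - BD / PD)
Step 2: n = 100 * (1 - 1.54 / 2.73)
Step 3: n = 100 * (1 - 0.5641)
Step 4: n = 43.6%

43.6


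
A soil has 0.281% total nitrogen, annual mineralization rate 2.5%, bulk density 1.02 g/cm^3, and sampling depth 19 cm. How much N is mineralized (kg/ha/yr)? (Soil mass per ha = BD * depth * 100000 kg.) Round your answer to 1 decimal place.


Step 1: Soil mass per ha = BD * depth * 100000 = 1.02 * 19 * 100000 = 1938000 kg
Step 2: Total N pool = soil mass * N%/100 = 1938000 * 0.281/100 = 5445.78 kg/ha
Step 3: N mineralized = N pool * rate%/100 = 5445.78 * 2.5/100 = 136.1 kg/ha/yr

136.1


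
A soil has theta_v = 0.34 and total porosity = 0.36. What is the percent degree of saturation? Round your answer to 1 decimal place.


Step 1: S = 100 * theta_v / n
Step 2: S = 100 * 0.34 / 0.36
Step 3: S = 94.4%

94.4


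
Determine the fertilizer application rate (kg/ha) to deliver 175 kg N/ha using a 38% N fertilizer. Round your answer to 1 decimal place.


Step 1: Fertilizer rate = target N / (N content / 100)
Step 2: Rate = 175 / (38 / 100)
Step 3: Rate = 175 / 0.38
Step 4: Rate = 460.5 kg/ha

460.5


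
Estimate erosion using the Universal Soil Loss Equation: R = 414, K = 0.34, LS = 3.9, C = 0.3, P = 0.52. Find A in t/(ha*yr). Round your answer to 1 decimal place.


Step 1: A = R * K * LS * C * P
Step 2: R * K = 414 * 0.34 = 140.76
Step 3: (R*K) * LS = 140.76 * 3.9 = 548.964
Step 4: * C * P = 548.964 * 0.3 * 0.52 = 85.6
Step 5: A = 85.6 t/(ha*yr)

85.6


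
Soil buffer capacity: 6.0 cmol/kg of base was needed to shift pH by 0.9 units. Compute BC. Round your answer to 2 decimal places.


Step 1: BC = change in base / change in pH
Step 2: BC = 6.0 / 0.9
Step 3: BC = 6.67 cmol/(kg*pH unit)

6.67


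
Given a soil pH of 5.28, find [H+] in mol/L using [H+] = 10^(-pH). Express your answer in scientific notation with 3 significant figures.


Step 1: [H+] = 10^(-pH)
Step 2: [H+] = 10^(-5.28)
Step 3: [H+] = 5.25e-06 mol/L

5.25e-06


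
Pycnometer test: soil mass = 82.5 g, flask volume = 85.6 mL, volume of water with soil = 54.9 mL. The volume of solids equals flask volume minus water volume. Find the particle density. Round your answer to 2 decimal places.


Step 1: Volume of solids = flask volume - water volume with soil
Step 2: V_solids = 85.6 - 54.9 = 30.7 mL
Step 3: Particle density = mass / V_solids = 82.5 / 30.7 = 2.69 g/cm^3

2.69


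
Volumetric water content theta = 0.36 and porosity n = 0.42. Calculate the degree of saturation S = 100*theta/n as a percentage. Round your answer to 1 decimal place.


Step 1: S = 100 * theta_v / n
Step 2: S = 100 * 0.36 / 0.42
Step 3: S = 85.7%

85.7


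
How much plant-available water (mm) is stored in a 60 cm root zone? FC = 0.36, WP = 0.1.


Step 1: Available water = (FC - WP) * depth * 10
Step 2: AW = (0.36 - 0.1) * 60 * 10
Step 3: AW = 0.26 * 60 * 10
Step 4: AW = 156.0 mm

156.0


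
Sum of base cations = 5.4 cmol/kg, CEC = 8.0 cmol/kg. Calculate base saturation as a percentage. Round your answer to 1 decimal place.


Step 1: BS = 100 * (sum of bases) / CEC
Step 2: BS = 100 * 5.4 / 8.0
Step 3: BS = 67.5%

67.5


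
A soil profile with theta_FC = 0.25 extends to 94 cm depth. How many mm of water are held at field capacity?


Step 1: Water (mm) = theta_FC * depth (cm) * 10
Step 2: Water = 0.25 * 94 * 10
Step 3: Water = 235.0 mm

235.0


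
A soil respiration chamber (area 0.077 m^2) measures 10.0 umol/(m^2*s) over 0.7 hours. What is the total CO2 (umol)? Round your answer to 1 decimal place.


Step 1: Convert time to seconds: 0.7 hr * 3600 = 2520.0 s
Step 2: Total = flux * area * time_s
Step 3: Total = 10.0 * 0.077 * 2520.0
Step 4: Total = 1940.4 umol

1940.4


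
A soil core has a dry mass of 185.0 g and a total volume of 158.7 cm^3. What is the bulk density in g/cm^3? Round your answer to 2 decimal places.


Step 1: Identify the formula: BD = dry mass / volume
Step 2: Substitute values: BD = 185.0 / 158.7
Step 3: BD = 1.17 g/cm^3

1.17


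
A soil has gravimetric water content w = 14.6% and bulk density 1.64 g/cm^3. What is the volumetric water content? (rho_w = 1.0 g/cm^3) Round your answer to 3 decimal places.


Step 1: theta = (w / 100) * BD / rho_w
Step 2: theta = (14.6 / 100) * 1.64 / 1.0
Step 3: theta = 0.146 * 1.64
Step 4: theta = 0.239

0.239


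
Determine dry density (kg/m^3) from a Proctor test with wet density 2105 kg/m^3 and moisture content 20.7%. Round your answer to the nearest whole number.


Step 1: Dry density = wet density / (1 + w/100)
Step 2: Dry density = 2105 / (1 + 20.7/100)
Step 3: Dry density = 2105 / 1.207
Step 4: Dry density = 1744 kg/m^3

1744


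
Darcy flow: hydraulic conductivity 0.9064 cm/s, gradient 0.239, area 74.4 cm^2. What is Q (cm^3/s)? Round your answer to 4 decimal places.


Step 1: Apply Darcy's law: Q = K * i * A
Step 2: Q = 0.9064 * 0.239 * 74.4
Step 3: Q = 16.1172 cm^3/s

16.1172


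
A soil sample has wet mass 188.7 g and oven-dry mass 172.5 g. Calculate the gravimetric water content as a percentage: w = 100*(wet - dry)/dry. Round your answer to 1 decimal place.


Step 1: Water mass = wet - dry = 188.7 - 172.5 = 16.2 g
Step 2: w = 100 * water mass / dry mass
Step 3: w = 100 * 16.2 / 172.5 = 9.4%

9.4


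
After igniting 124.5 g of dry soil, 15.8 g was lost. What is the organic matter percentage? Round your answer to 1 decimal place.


Step 1: OM% = 100 * LOI / sample mass
Step 2: OM = 100 * 15.8 / 124.5
Step 3: OM = 12.7%

12.7


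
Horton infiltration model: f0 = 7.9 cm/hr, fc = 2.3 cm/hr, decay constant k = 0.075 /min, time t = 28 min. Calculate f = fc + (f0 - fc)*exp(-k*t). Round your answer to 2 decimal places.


Step 1: f = fc + (f0 - fc) * exp(-k * t)
Step 2: exp(-0.075 * 28) = 0.122456
Step 3: f = 2.3 + (7.9 - 2.3) * 0.122456
Step 4: f = 2.3 + 5.6 * 0.122456
Step 5: f = 2.99 cm/hr

2.99


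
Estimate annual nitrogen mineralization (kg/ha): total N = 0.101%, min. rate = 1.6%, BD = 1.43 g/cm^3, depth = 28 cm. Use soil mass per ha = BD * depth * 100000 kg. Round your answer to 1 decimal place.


Step 1: Soil mass per ha = BD * depth * 100000 = 1.43 * 28 * 100000 = 4004000 kg
Step 2: Total N pool = soil mass * N%/100 = 4004000 * 0.101/100 = 4044.04 kg/ha
Step 3: N mineralized = N pool * rate%/100 = 4044.04 * 1.6/100 = 64.7 kg/ha/yr

64.7


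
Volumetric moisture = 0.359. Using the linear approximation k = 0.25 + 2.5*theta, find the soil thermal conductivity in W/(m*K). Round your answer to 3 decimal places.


Step 1: k = 0.25 + 2.5 * theta
Step 2: k = 0.25 + 2.5 * 0.359
Step 3: k = 0.25 + 0.898
Step 4: k = 1.148 W/(m*K)

1.148


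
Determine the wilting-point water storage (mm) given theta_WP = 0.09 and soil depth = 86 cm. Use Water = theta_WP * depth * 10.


Step 1: Water (mm) = theta_WP * depth * 10
Step 2: Water = 0.09 * 86 * 10
Step 3: Water = 77.4 mm

77.4


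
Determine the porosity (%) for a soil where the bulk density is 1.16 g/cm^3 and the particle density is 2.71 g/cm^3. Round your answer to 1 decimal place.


Step 1: Formula: n = 100 * (1 - BD / PD)
Step 2: n = 100 * (1 - 1.16 / 2.71)
Step 3: n = 100 * (1 - 0.42804)
Step 4: n = 57.2%

57.2


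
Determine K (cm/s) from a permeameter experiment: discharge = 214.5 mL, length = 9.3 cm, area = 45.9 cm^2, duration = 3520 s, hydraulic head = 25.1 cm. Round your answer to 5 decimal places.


Step 1: K = Q * L / (A * t * h)
Step 2: Numerator = 214.5 * 9.3 = 1994.85
Step 3: Denominator = 45.9 * 3520 * 25.1 = 4055356.8
Step 4: K = 1994.85 / 4055356.8 = 0.00049 cm/s

0.00049


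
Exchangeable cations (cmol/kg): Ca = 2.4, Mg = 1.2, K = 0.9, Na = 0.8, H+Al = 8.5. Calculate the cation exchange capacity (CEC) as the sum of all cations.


Step 1: CEC = Ca + Mg + K + Na + (H+Al)
Step 2: CEC = 2.4 + 1.2 + 0.9 + 0.8 + 8.5
Step 3: CEC = 13.8 cmol/kg

13.8


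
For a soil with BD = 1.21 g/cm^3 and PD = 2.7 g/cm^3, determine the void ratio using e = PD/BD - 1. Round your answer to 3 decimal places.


Step 1: e = PD / BD - 1
Step 2: e = 2.7 / 1.21 - 1
Step 3: e = 2.2314 - 1
Step 4: e = 1.231

1.231


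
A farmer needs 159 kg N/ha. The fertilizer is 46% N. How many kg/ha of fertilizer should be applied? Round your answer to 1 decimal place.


Step 1: Fertilizer rate = target N / (N content / 100)
Step 2: Rate = 159 / (46 / 100)
Step 3: Rate = 159 / 0.46
Step 4: Rate = 345.7 kg/ha

345.7


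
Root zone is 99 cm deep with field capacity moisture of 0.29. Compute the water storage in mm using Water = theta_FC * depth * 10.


Step 1: Water (mm) = theta_FC * depth (cm) * 10
Step 2: Water = 0.29 * 99 * 10
Step 3: Water = 287.1 mm

287.1


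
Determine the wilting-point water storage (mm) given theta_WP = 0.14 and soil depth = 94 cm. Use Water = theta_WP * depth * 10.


Step 1: Water (mm) = theta_WP * depth * 10
Step 2: Water = 0.14 * 94 * 10
Step 3: Water = 131.6 mm

131.6


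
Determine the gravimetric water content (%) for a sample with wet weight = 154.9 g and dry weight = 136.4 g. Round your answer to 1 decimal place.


Step 1: Water mass = wet - dry = 154.9 - 136.4 = 18.5 g
Step 2: w = 100 * water mass / dry mass
Step 3: w = 100 * 18.5 / 136.4 = 13.6%

13.6
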